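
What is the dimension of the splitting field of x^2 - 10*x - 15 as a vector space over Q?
[K:Q] = 2

The discriminant of x^2 + (-10)*x + (-15) is b^2 - 4c = 100 - (-60) = 160. Since 160 is not a perfect square in Q, the polynomial is irreducible over Q. Its two roots generate a degree-2 extension, so [K:Q] = 2.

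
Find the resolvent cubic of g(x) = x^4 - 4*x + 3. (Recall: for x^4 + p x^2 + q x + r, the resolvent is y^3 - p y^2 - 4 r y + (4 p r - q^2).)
h(y) = y^3 - 12*y - 16

Identify coefficients: p = 0, q = -4, r = 3.
Plug into h(y) = y^3 - p y^2 - 4 r y + (4 p r - q^2):
  h(y) = y^3 - (0) y^2 - 4*(3) y + (4*(0)*(3) - (-4)^2)
       = y^3 + (0) y^2 + (-12) y + (-16).
Simplifying: h(y) = y^3 - 12*y - 16.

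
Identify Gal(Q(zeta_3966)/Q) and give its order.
|Gal(Q(zeta_3966)/Q)| = phi(3966) = 1320; group ≅ (Z/3966Z)^* ≅ Z/2Z × Z/660Z

The n-th cyclotomic polynomial Φ_3966(x) is the minimal polynomial of zeta_3966 over Q and has degree phi(3966) = 1320. So Q(zeta_3966) is a degree-1320 Galois extension with Galois group (Z/3966Z)^*. By CRT, (Z/3966Z)^* ≅ (Z/2Z)^* × (Z/3Z)^* × (Z/661Z)^*. Each prime-power unit group is (Z/2Z)^* ≅ trivial group (order 1); (Z/3Z)^* ≅ Z/2Z; (Z/661Z)^* ≅ Z/660Z. Hence Gal(Q(zeta_3966)/Q) ≅ Z/2Z × Z/660Z.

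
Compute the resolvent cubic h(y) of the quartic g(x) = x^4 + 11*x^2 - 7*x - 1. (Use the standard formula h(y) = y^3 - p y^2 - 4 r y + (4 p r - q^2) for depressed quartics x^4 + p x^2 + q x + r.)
h(y) = y^3 - 11*y^2 + 4*y - 93

Identify coefficients: p = 11, q = -7, r = -1.
Plug into h(y) = y^3 - p y^2 - 4 r y + (4 p r - q^2):
  h(y) = y^3 - (11) y^2 - 4*(-1) y + (4*(11)*(-1) - (-7)^2)
       = y^3 + (-11) y^2 + (4) y + (-93).
Simplifying: h(y) = y^3 - 11*y^2 + 4*y - 93.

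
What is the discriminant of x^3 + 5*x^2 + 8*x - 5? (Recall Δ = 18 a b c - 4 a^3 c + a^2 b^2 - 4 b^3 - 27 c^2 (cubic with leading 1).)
Δ = -2223

For x^3 + a x^2 + b x + c the discriminant is Δ = 18 a b c - 4 a^3 c + a^2 b^2 - 4 b^3 - 27 c^2.
Plug a = 5, b = 8, c = -5:
  18*(5)*(8)*(-5) - 4*(5)^3*(-5) + (5)^2*(8)^2 - 4*(8)^3 - 27*(-5)^2
  = -3600 + (2500) + 1600 + (-2048) + (-675)
  = -2223.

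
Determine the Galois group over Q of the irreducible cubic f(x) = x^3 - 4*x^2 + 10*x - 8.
Gal(K/Q) = S_3 (symmetric group of order 6)

Compute the discriminant of x^3 + (-4)*x^2 + (10)*x + (-8): Δ = -416. Since Δ is not a rational square, the Galois group is not contained in A_3; it must be the full S_3 (irreducibility of the cubic rules out anything smaller).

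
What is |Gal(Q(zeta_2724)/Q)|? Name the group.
|Gal(Q(zeta_2724)/Q)| = phi(2724) = 904; group ≅ (Z/2724Z)^* ≅ Z/2Z × Z/2Z × Z/226Z

The n-th cyclotomic polynomial Φ_2724(x) is the minimal polynomial of zeta_2724 over Q and has degree phi(2724) = 904. So Q(zeta_2724) is a degree-904 Galois extension with Galois group (Z/2724Z)^*. By CRT, (Z/2724Z)^* ≅ (Z/4Z)^* × (Z/3Z)^* × (Z/227Z)^*. Each prime-power unit group is (Z/4Z)^* ≅ Z/2Z; (Z/3Z)^* ≅ Z/2Z; (Z/227Z)^* ≅ Z/226Z. Hence Gal(Q(zeta_2724)/Q) ≅ Z/2Z × Z/2Z × Z/226Z.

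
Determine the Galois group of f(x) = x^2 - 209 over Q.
Gal(K/Q) = Z/2Z (cyclic of order 2)

x^2 - 209 is irreducible over Q since 209 is not a rational square. The splitting field Q(sqrt(209)) has degree 2 over Q, and its unique nontrivial automorphism is sqrt(209) ↦ -sqrt(209). Hence Gal(Q(sqrt(209))/Q) = Z/2Z.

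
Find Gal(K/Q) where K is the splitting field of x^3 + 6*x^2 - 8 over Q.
Gal(K/Q) = A_3 (cyclic of order 3)

Compute the discriminant of x^3 + (6)*x^2 + (0)*x + (-8): Δ = 5184. Since Δ is a perfect square (Δ = 72^2), the Galois group is contained in A_3. Irreducibility forces the group to be transitive on three roots, so Gal = A_3.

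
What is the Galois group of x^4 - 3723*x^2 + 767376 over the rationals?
Gal(K/Q) = Z/2Z (cyclic of order 2)

f factors as (x^2 - 219)(x^2 - 3504), so the splitting field is K = Q(sqrt(219), sqrt(3504)). The squarefree part of 219 is 219 and the squarefree part of 3504 is also 219, so sqrt(219) and sqrt(3504) are both rational multiples of sqrt(219). Hence Q(sqrt(219)) = Q(sqrt(3504)) = Q(sqrt(219)), and the splitting field collapses to a single degree-2 extension with Galois group Z/2Z.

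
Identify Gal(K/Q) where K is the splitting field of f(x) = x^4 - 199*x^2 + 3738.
Gal(K/Q) = V_4 (Klein four-group, Z/2Z × Z/2Z)

f factors as (x^2 - 178)(x^2 - 21), so the splitting field is K = Q(sqrt(178), sqrt(21)). The elements 178, 21, 3738 are all non-squares in Q, so sqrt(178) and sqrt(21) generate independent quadratic extensions. Thus [K:Q] = 4 and Gal(K/Q) is generated by the two order-2 automorphisms sqrt(178) ↦ -sqrt(178) and sqrt(21) ↦ -sqrt(21), giving V_4.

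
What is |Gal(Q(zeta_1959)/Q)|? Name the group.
|Gal(Q(zeta_1959)/Q)| = phi(1959) = 1304; group ≅ (Z/1959Z)^* ≅ Z/2Z × Z/652Z

The n-th cyclotomic polynomial Φ_1959(x) is the minimal polynomial of zeta_1959 over Q and has degree phi(1959) = 1304. So Q(zeta_1959) is a degree-1304 Galois extension with Galois group (Z/1959Z)^*. By CRT, (Z/1959Z)^* ≅ (Z/3Z)^* × (Z/653Z)^*. Each prime-power unit group is (Z/3Z)^* ≅ Z/2Z; (Z/653Z)^* ≅ Z/652Z. Hence Gal(Q(zeta_1959)/Q) ≅ Z/2Z × Z/652Z.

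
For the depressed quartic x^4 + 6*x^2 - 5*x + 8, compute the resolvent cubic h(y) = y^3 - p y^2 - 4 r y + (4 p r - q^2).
h(y) = y^3 - 6*y^2 - 32*y + 167

Identify coefficients: p = 6, q = -5, r = 8.
Plug into h(y) = y^3 - p y^2 - 4 r y + (4 p r - q^2):
  h(y) = y^3 - (6) y^2 - 4*(8) y + (4*(6)*(8) - (-5)^2)
       = y^3 + (-6) y^2 + (-32) y + (167).
Simplifying: h(y) = y^3 - 6*y^2 - 32*y + 167.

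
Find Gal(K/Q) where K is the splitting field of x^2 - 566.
Gal(K/Q) = Z/2Z (cyclic of order 2)

x^2 - 566 is irreducible over Q since 566 is not a rational square. The splitting field Q(sqrt(566)) has degree 2 over Q, and its unique nontrivial automorphism is sqrt(566) ↦ -sqrt(566). Hence Gal(Q(sqrt(566))/Q) = Z/2Z.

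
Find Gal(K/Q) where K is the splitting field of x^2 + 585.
Gal(K/Q) = Z/2Z (cyclic of order 2)

x^2 + 585 is irreducible over Q since -585 is not a rational square. The splitting field Q(sqrt(-585)) has degree 2 over Q, and its unique nontrivial automorphism is sqrt(-585) ↦ -sqrt(-585). Hence Gal(Q(sqrt(-585))/Q) = Z/2Z.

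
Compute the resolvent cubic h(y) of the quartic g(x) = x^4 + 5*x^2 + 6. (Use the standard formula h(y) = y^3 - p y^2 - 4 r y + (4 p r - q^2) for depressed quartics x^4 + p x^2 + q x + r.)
h(y) = y^3 - 5*y^2 - 24*y + 120

Identify coefficients: p = 5, q = 0, r = 6.
Plug into h(y) = y^3 - p y^2 - 4 r y + (4 p r - q^2):
  h(y) = y^3 - (5) y^2 - 4*(6) y + (4*(5)*(6) - (0)^2)
       = y^3 + (-5) y^2 + (-24) y + (120).
Simplifying: h(y) = y^3 - 5*y^2 - 24*y + 120.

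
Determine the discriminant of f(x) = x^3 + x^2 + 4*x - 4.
Δ = -944

For x^3 + a x^2 + b x + c the discriminant is Δ = 18 a b c - 4 a^3 c + a^2 b^2 - 4 b^3 - 27 c^2.
Plug a = 1, b = 4, c = -4:
  18*(1)*(4)*(-4) - 4*(1)^3*(-4) + (1)^2*(4)^2 - 4*(4)^3 - 27*(-4)^2
  = -288 + (16) + 16 + (-256) + (-432)
  = -944.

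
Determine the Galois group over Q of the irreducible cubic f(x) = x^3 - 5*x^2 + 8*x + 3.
Gal(K/Q) = S_3 (symmetric group of order 6)

Compute the discriminant of x^3 + (-5)*x^2 + (8)*x + (3): Δ = -1351. Since Δ is not a rational square, the Galois group is not contained in A_3; it must be the full S_3 (irreducibility of the cubic rules out anything smaller).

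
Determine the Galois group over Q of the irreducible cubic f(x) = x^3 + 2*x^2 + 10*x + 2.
Gal(K/Q) = S_3 (symmetric group of order 6)

Compute the discriminant of x^3 + (2)*x^2 + (10)*x + (2): Δ = -3052. Since Δ is not a rational square, the Galois group is not contained in A_3; it must be the full S_3 (irreducibility of the cubic rules out anything smaller).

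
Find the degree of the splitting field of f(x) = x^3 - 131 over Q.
[K:Q] = 6

x^3 - 131 has one real root r = 131^(1/3) and two complex roots r*zeta_3, r*zeta_3^2 where zeta_3 = e^(2*pi*i/3). The splitting field is Q(r, zeta_3). [Q(r):Q] = 3 and [Q(zeta_3):Q] = 2 with gcd = 1, so [Q(r, zeta_3):Q] = 3 * 2 = 6.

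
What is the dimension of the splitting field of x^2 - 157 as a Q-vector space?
[K:Q] = 2

The polynomial x^2 - 157 is irreducible over Q since 157 is not a perfect square. Its splitting field is Q(sqrt(157)), which has degree 2 over Q.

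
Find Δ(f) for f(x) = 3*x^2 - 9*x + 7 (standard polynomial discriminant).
Δ = -3

For a quadratic a x^2 + b x + c the discriminant is Δ = b^2 - 4ac = (-9)^2 - 4*(3)*(7) = 81 - (84) = -3.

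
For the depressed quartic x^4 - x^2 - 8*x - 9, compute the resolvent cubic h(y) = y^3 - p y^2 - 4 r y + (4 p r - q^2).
h(y) = y^3 + y^2 + 36*y - 28

Identify coefficients: p = -1, q = -8, r = -9.
Plug into h(y) = y^3 - p y^2 - 4 r y + (4 p r - q^2):
  h(y) = y^3 - (-1) y^2 - 4*(-9) y + (4*(-1)*(-9) - (-8)^2)
       = y^3 + (1) y^2 + (36) y + (-28).
Simplifying: h(y) = y^3 + y^2 + 36*y - 28.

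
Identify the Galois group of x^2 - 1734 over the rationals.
Gal(K/Q) = Z/2Z (cyclic of order 2)

x^2 - 1734 is irreducible over Q since 1734 is not a rational square. The splitting field Q(sqrt(1734)) has degree 2 over Q, and its unique nontrivial automorphism is sqrt(1734) ↦ -sqrt(1734). Hence Gal(Q(sqrt(1734))/Q) = Z/2Z.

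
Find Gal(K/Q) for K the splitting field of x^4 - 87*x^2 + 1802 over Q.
Gal(K/Q) = V_4 (Klein four-group, Z/2Z × Z/2Z)

f factors as (x^2 - 53)(x^2 - 34), so the splitting field is K = Q(sqrt(53), sqrt(34)). The elements 53, 34, 1802 are all non-squares in Q, so sqrt(53) and sqrt(34) generate independent quadratic extensions. Thus [K:Q] = 4 and Gal(K/Q) is generated by the two order-2 automorphisms sqrt(53) ↦ -sqrt(53) and sqrt(34) ↦ -sqrt(34), giving V_4.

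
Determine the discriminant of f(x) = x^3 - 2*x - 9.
Δ = -2155

For a depressed cubic x^3 + p x + q the discriminant is Δ = -4 p^3 - 27 q^2 = -4*(-2)^3 - 27*(-9)^2 = 32 - 2187 = -2155.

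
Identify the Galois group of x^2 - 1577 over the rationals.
Gal(K/Q) = Z/2Z (cyclic of order 2)

x^2 - 1577 is irreducible over Q since 1577 is not a rational square. The splitting field Q(sqrt(1577)) has degree 2 over Q, and its unique nontrivial automorphism is sqrt(1577) ↦ -sqrt(1577). Hence Gal(Q(sqrt(1577))/Q) = Z/2Z.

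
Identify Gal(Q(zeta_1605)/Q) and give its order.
|Gal(Q(zeta_1605)/Q)| = phi(1605) = 848; group ≅ (Z/1605Z)^* ≅ Z/2Z × Z/4Z × Z/106Z

The n-th cyclotomic polynomial Φ_1605(x) is the minimal polynomial of zeta_1605 over Q and has degree phi(1605) = 848. So Q(zeta_1605) is a degree-848 Galois extension with Galois group (Z/1605Z)^*. By CRT, (Z/1605Z)^* ≅ (Z/3Z)^* × (Z/5Z)^* × (Z/107Z)^*. Each prime-power unit group is (Z/3Z)^* ≅ Z/2Z; (Z/5Z)^* ≅ Z/4Z; (Z/107Z)^* ≅ Z/106Z. Hence Gal(Q(zeta_1605)/Q) ≅ Z/2Z × Z/4Z × Z/106Z.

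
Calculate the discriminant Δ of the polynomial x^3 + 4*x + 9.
Δ = -2443

For a depressed cubic x^3 + p x + q the discriminant is Δ = -4 p^3 - 27 q^2 = -4*(4)^3 - 27*(9)^2 = -256 - 2187 = -2443.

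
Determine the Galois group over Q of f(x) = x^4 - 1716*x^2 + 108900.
Gal(K/Q) = Z/2Z (cyclic of order 2)

f factors as (x^2 - 66)(x^2 - 1650), so the splitting field is K = Q(sqrt(66), sqrt(1650)). The squarefree part of 66 is 66 and the squarefree part of 1650 is also 66, so sqrt(66) and sqrt(1650) are both rational multiples of sqrt(66). Hence Q(sqrt(66)) = Q(sqrt(1650)) = Q(sqrt(66)), and the splitting field collapses to a single degree-2 extension with Galois group Z/2Z.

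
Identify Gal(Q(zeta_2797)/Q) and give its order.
|Gal(Q(zeta_2797)/Q)| = phi(2797) = 2796; group ≅ (Z/2797Z)^* ≅ Z/2796Z

The n-th cyclotomic polynomial Φ_2797(x) is the minimal polynomial of zeta_2797 over Q and has degree phi(2797) = 2796. So Q(zeta_2797) is a degree-2796 Galois extension with Galois group (Z/2797Z)^*. (Z/2797Z)^* is cyclic since 2797 is an odd prime power (or 4). Hence Gal(Q(zeta_2797)/Q) ≅ Z/2796Z.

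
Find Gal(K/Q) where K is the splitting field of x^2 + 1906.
Gal(K/Q) = Z/2Z (cyclic of order 2)

x^2 + 1906 is irreducible over Q since -1906 is not a rational square. The splitting field Q(sqrt(-1906)) has degree 2 over Q, and its unique nontrivial automorphism is sqrt(-1906) ↦ -sqrt(-1906). Hence Gal(Q(sqrt(-1906))/Q) = Z/2Z.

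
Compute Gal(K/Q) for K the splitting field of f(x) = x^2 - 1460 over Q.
Gal(K/Q) = Z/2Z (cyclic of order 2)

x^2 - 1460 is irreducible over Q since 1460 is not a rational square. The splitting field Q(sqrt(1460)) has degree 2 over Q, and its unique nontrivial automorphism is sqrt(1460) ↦ -sqrt(1460). Hence Gal(Q(sqrt(1460))/Q) = Z/2Z.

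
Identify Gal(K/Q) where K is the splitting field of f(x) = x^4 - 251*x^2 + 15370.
Gal(K/Q) = V_4 (Klein four-group, Z/2Z × Z/2Z)

f factors as (x^2 - 145)(x^2 - 106), so the splitting field is K = Q(sqrt(145), sqrt(106)). The elements 145, 106, 15370 are all non-squares in Q, so sqrt(145) and sqrt(106) generate independent quadratic extensions. Thus [K:Q] = 4 and Gal(K/Q) is generated by the two order-2 automorphisms sqrt(145) ↦ -sqrt(145) and sqrt(106) ↦ -sqrt(106), giving V_4.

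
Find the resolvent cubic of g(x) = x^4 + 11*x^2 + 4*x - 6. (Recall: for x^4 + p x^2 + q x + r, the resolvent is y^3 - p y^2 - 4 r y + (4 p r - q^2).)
h(y) = y^3 - 11*y^2 + 24*y - 280

Identify coefficients: p = 11, q = 4, r = -6.
Plug into h(y) = y^3 - p y^2 - 4 r y + (4 p r - q^2):
  h(y) = y^3 - (11) y^2 - 4*(-6) y + (4*(11)*(-6) - (4)^2)
       = y^3 + (-11) y^2 + (24) y + (-280).
Simplifying: h(y) = y^3 - 11*y^2 + 24*y - 280.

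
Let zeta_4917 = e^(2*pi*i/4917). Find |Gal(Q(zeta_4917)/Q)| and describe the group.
|Gal(Q(zeta_4917)/Q)| = phi(4917) = 2960; group ≅ (Z/4917Z)^* ≅ Z/2Z × Z/10Z × Z/148Z

The n-th cyclotomic polynomial Φ_4917(x) is the minimal polynomial of zeta_4917 over Q and has degree phi(4917) = 2960. So Q(zeta_4917) is a degree-2960 Galois extension with Galois group (Z/4917Z)^*. By CRT, (Z/4917Z)^* ≅ (Z/3Z)^* × (Z/11Z)^* × (Z/149Z)^*. Each prime-power unit group is (Z/3Z)^* ≅ Z/2Z; (Z/11Z)^* ≅ Z/10Z; (Z/149Z)^* ≅ Z/148Z. Hence Gal(Q(zeta_4917)/Q) ≅ Z/2Z × Z/10Z × Z/148Z.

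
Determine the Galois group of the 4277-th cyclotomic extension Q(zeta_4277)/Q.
|Gal(Q(zeta_4277)/Q)| = phi(4277) = 3312; group ≅ (Z/4277Z)^* ≅ Z/6Z × Z/12Z × Z/46Z

The n-th cyclotomic polynomial Φ_4277(x) is the minimal polynomial of zeta_4277 over Q and has degree phi(4277) = 3312. So Q(zeta_4277) is a degree-3312 Galois extension with Galois group (Z/4277Z)^*. By CRT, (Z/4277Z)^* ≅ (Z/7Z)^* × (Z/13Z)^* × (Z/47Z)^*. Each prime-power unit group is (Z/7Z)^* ≅ Z/6Z; (Z/13Z)^* ≅ Z/12Z; (Z/47Z)^* ≅ Z/46Z. Hence Gal(Q(zeta_4277)/Q) ≅ Z/6Z × Z/12Z × Z/46Z.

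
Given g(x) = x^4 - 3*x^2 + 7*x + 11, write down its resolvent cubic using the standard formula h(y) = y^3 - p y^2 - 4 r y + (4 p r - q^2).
h(y) = y^3 + 3*y^2 - 44*y - 181

Identify coefficients: p = -3, q = 7, r = 11.
Plug into h(y) = y^3 - p y^2 - 4 r y + (4 p r - q^2):
  h(y) = y^3 - (-3) y^2 - 4*(11) y + (4*(-3)*(11) - (7)^2)
       = y^3 + (3) y^2 + (-44) y + (-181).
Simplifying: h(y) = y^3 + 3*y^2 - 44*y - 181.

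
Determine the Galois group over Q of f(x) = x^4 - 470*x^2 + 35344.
Gal(K/Q) = Z/2Z (cyclic of order 2)

f factors as (x^2 - 376)(x^2 - 94), so the splitting field is K = Q(sqrt(376), sqrt(94)). The squarefree part of 376 is 94 and the squarefree part of 94 is also 94, so sqrt(376) and sqrt(94) are both rational multiples of sqrt(94). Hence Q(sqrt(376)) = Q(sqrt(94)) = Q(sqrt(94)), and the splitting field collapses to a single degree-2 extension with Galois group Z/2Z.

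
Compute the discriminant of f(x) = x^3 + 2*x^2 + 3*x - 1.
Δ = -175

For x^3 + a x^2 + b x + c the discriminant is Δ = 18 a b c - 4 a^3 c + a^2 b^2 - 4 b^3 - 27 c^2.
Plug a = 2, b = 3, c = -1:
  18*(2)*(3)*(-1) - 4*(2)^3*(-1) + (2)^2*(3)^2 - 4*(3)^3 - 27*(-1)^2
  = -108 + (32) + 36 + (-108) + (-27)
  = -175.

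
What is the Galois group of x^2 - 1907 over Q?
Gal(K/Q) = Z/2Z (cyclic of order 2)

x^2 - 1907 is irreducible over Q since 1907 is not a rational square. The splitting field Q(sqrt(1907)) has degree 2 over Q, and its unique nontrivial automorphism is sqrt(1907) ↦ -sqrt(1907). Hence Gal(Q(sqrt(1907))/Q) = Z/2Z.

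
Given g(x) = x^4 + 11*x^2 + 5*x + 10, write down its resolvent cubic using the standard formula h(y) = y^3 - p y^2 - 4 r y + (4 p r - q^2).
h(y) = y^3 - 11*y^2 - 40*y + 415

Identify coefficients: p = 11, q = 5, r = 10.
Plug into h(y) = y^3 - p y^2 - 4 r y + (4 p r - q^2):
  h(y) = y^3 - (11) y^2 - 4*(10) y + (4*(11)*(10) - (5)^2)
       = y^3 + (-11) y^2 + (-40) y + (415).
Simplifying: h(y) = y^3 - 11*y^2 - 40*y + 415.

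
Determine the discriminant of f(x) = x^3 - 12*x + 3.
Δ = 6669

For a depressed cubic x^3 + p x + q the discriminant is Δ = -4 p^3 - 27 q^2 = -4*(-12)^3 - 27*(3)^2 = 6912 - 243 = 6669.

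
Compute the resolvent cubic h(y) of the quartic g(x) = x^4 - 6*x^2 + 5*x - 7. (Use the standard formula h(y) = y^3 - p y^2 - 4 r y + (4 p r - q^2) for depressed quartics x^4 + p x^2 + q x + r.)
h(y) = y^3 + 6*y^2 + 28*y + 143

Identify coefficients: p = -6, q = 5, r = -7.
Plug into h(y) = y^3 - p y^2 - 4 r y + (4 p r - q^2):
  h(y) = y^3 - (-6) y^2 - 4*(-7) y + (4*(-6)*(-7) - (5)^2)
       = y^3 + (6) y^2 + (28) y + (143).
Simplifying: h(y) = y^3 + 6*y^2 + 28*y + 143.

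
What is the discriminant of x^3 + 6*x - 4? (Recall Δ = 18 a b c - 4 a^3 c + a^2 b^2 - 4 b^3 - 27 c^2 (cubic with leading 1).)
Δ = -1296

For x^3 + a x^2 + b x + c the discriminant is Δ = 18 a b c - 4 a^3 c + a^2 b^2 - 4 b^3 - 27 c^2.
Plug a = 0, b = 6, c = -4:
  18*(0)*(6)*(-4) - 4*(0)^3*(-4) + (0)^2*(6)^2 - 4*(6)^3 - 27*(-4)^2
  = 0 + (0) + 0 + (-864) + (-432)
  = -1296.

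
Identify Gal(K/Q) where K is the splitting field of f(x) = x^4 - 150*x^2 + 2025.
Gal(K/Q) = Z/2Z (cyclic of order 2)

f factors as (x^2 - 135)(x^2 - 15), so the splitting field is K = Q(sqrt(135), sqrt(15)). The squarefree part of 135 is 15 and the squarefree part of 15 is also 15, so sqrt(135) and sqrt(15) are both rational multiples of sqrt(15). Hence Q(sqrt(135)) = Q(sqrt(15)) = Q(sqrt(15)), and the splitting field collapses to a single degree-2 extension with Galois group Z/2Z.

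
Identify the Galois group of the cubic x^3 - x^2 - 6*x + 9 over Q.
Gal(K/Q) = S_3 (symmetric group of order 6)

Compute the discriminant of x^3 + (-1)*x^2 + (-6)*x + (9): Δ = -279. Since Δ is not a rational square, the Galois group is not contained in A_3; it must be the full S_3 (irreducibility of the cubic rules out anything smaller).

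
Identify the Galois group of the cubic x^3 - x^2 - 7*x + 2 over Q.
Gal(K/Q) = S_3 (symmetric group of order 6)

Compute the discriminant of x^3 + (-1)*x^2 + (-7)*x + (2): Δ = 1573. Since Δ is not a rational square, the Galois group is not contained in A_3; it must be the full S_3 (irreducibility of the cubic rules out anything smaller).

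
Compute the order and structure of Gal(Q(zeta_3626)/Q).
|Gal(Q(zeta_3626)/Q)| = phi(3626) = 1512; group ≅ (Z/3626Z)^* ≅ Z/36Z × Z/42Z

The n-th cyclotomic polynomial Φ_3626(x) is the minimal polynomial of zeta_3626 over Q and has degree phi(3626) = 1512. So Q(zeta_3626) is a degree-1512 Galois extension with Galois group (Z/3626Z)^*. By CRT, (Z/3626Z)^* ≅ (Z/2Z)^* × (Z/49Z)^* × (Z/37Z)^*. Each prime-power unit group is (Z/2Z)^* ≅ trivial group (order 1); (Z/49Z)^* ≅ Z/42Z; (Z/37Z)^* ≅ Z/36Z. Hence Gal(Q(zeta_3626)/Q) ≅ Z/36Z × Z/42Z.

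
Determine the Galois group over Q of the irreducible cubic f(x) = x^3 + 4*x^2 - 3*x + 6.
Gal(K/Q) = S_3 (symmetric group of order 6)

Compute the discriminant of x^3 + (4)*x^2 + (-3)*x + (6): Δ = -3552. Since Δ is not a rational square, the Galois group is not contained in A_3; it must be the full S_3 (irreducibility of the cubic rules out anything smaller).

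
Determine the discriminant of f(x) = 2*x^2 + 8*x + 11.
Δ = -24

For a quadratic a x^2 + b x + c the discriminant is Δ = b^2 - 4ac = (8)^2 - 4*(2)*(11) = 64 - (88) = -24.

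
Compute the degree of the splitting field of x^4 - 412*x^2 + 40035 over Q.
[K:Q] = 4

f factors as (x^2 - 157)(x^2 - 255); the splitting field is K = Q(sqrt(157), sqrt(255)). Since 157, 255, and 40035 are all non-squares in Q, the three subfields Q(sqrt(157)), Q(sqrt(255)), Q(sqrt(40035)) are distinct degree-2 extensions, so [K:Q] = 4 (Klein four Galois group).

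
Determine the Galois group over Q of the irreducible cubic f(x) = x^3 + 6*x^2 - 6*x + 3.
Gal(K/Q) = S_3 (symmetric group of order 6)

Compute the discriminant of x^3 + (6)*x^2 + (-6)*x + (3): Δ = -2619. Since Δ is not a rational square, the Galois group is not contained in A_3; it must be the full S_3 (irreducibility of the cubic rules out anything smaller).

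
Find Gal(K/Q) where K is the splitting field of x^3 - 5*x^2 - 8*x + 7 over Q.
Gal(K/Q) = S_3 (symmetric group of order 6)

Compute the discriminant of x^3 + (-5)*x^2 + (-8)*x + (7): Δ = 10865. Since Δ is not a rational square, the Galois group is not contained in A_3; it must be the full S_3 (irreducibility of the cubic rules out anything smaller).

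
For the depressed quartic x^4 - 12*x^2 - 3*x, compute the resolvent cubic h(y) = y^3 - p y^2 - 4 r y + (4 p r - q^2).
h(y) = y^3 + 12*y^2 - 9

Identify coefficients: p = -12, q = -3, r = 0.
Plug into h(y) = y^3 - p y^2 - 4 r y + (4 p r - q^2):
  h(y) = y^3 - (-12) y^2 - 4*(0) y + (4*(-12)*(0) - (-3)^2)
       = y^3 + (12) y^2 + (0) y + (-9).
Simplifying: h(y) = y^3 + 12*y^2 - 9.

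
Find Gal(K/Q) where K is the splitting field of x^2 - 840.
Gal(K/Q) = Z/2Z (cyclic of order 2)

x^2 - 840 is irreducible over Q since 840 is not a rational square. The splitting field Q(sqrt(840)) has degree 2 over Q, and its unique nontrivial automorphism is sqrt(840) ↦ -sqrt(840). Hence Gal(Q(sqrt(840))/Q) = Z/2Z.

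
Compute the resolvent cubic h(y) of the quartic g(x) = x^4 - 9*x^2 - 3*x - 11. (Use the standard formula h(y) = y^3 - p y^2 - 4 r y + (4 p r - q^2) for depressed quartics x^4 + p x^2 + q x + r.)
h(y) = y^3 + 9*y^2 + 44*y + 387

Identify coefficients: p = -9, q = -3, r = -11.
Plug into h(y) = y^3 - p y^2 - 4 r y + (4 p r - q^2):
  h(y) = y^3 - (-9) y^2 - 4*(-11) y + (4*(-9)*(-11) - (-3)^2)
       = y^3 + (9) y^2 + (44) y + (387).
Simplifying: h(y) = y^3 + 9*y^2 + 44*y + 387.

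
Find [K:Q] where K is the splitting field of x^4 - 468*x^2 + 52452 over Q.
[K:Q] = 4

f factors as (x^2 - 186)(x^2 - 282); the splitting field is K = Q(sqrt(186), sqrt(282)). Since 186, 282, and 52452 are all non-squares in Q, the three subfields Q(sqrt(186)), Q(sqrt(282)), Q(sqrt(52452)) are distinct degree-2 extensions, so [K:Q] = 4 (Klein four Galois group).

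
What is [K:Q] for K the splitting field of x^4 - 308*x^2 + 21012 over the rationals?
[K:Q] = 4

f factors as (x^2 - 102)(x^2 - 206); the splitting field is K = Q(sqrt(102), sqrt(206)). Since 102, 206, and 21012 are all non-squares in Q, the three subfields Q(sqrt(102)), Q(sqrt(206)), Q(sqrt(21012)) are distinct degree-2 extensions, so [K:Q] = 4 (Klein four Galois group).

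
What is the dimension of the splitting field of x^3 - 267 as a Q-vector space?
[K:Q] = 6

x^3 - 267 has one real root r = 267^(1/3) and two complex roots r*zeta_3, r*zeta_3^2 where zeta_3 = e^(2*pi*i/3). The splitting field is Q(r, zeta_3). [Q(r):Q] = 3 and [Q(zeta_3):Q] = 2 with gcd = 1, so [Q(r, zeta_3):Q] = 3 * 2 = 6.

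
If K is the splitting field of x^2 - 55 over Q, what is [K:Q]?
[K:Q] = 2

The polynomial x^2 - 55 is irreducible over Q since 55 is not a perfect square. Its splitting field is Q(sqrt(55)), which has degree 2 over Q.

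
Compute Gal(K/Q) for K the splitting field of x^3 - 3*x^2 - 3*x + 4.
Gal(K/Q) = S_3 (symmetric group of order 6)

Compute the discriminant of x^3 + (-3)*x^2 + (-3)*x + (4): Δ = 837. Since Δ is not a rational square, the Galois group is not contained in A_3; it must be the full S_3 (irreducibility of the cubic rules out anything smaller).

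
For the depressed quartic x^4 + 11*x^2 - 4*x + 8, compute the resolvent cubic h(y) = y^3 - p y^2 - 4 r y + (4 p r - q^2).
h(y) = y^3 - 11*y^2 - 32*y + 336

Identify coefficients: p = 11, q = -4, r = 8.
Plug into h(y) = y^3 - p y^2 - 4 r y + (4 p r - q^2):
  h(y) = y^3 - (11) y^2 - 4*(8) y + (4*(11)*(8) - (-4)^2)
       = y^3 + (-11) y^2 + (-32) y + (336).
Simplifying: h(y) = y^3 - 11*y^2 - 32*y + 336.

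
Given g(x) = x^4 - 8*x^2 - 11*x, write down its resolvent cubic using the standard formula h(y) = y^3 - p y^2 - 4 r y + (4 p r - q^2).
h(y) = y^3 + 8*y^2 - 121

Identify coefficients: p = -8, q = -11, r = 0.
Plug into h(y) = y^3 - p y^2 - 4 r y + (4 p r - q^2):
  h(y) = y^3 - (-8) y^2 - 4*(0) y + (4*(-8)*(0) - (-11)^2)
       = y^3 + (8) y^2 + (0) y + (-121).
Simplifying: h(y) = y^3 + 8*y^2 - 121.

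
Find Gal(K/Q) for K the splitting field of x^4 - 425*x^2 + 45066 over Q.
Gal(K/Q) = V_4 (Klein four-group, Z/2Z × Z/2Z)

f factors as (x^2 - 222)(x^2 - 203), so the splitting field is K = Q(sqrt(222), sqrt(203)). The elements 222, 203, 45066 are all non-squares in Q, so sqrt(222) and sqrt(203) generate independent quadratic extensions. Thus [K:Q] = 4 and Gal(K/Q) is generated by the two order-2 automorphisms sqrt(222) ↦ -sqrt(222) and sqrt(203) ↦ -sqrt(203), giving V_4.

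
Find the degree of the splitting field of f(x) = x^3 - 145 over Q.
[K:Q] = 6

x^3 - 145 has one real root r = 145^(1/3) and two complex roots r*zeta_3, r*zeta_3^2 where zeta_3 = e^(2*pi*i/3). The splitting field is Q(r, zeta_3). [Q(r):Q] = 3 and [Q(zeta_3):Q] = 2 with gcd = 1, so [Q(r, zeta_3):Q] = 3 * 2 = 6.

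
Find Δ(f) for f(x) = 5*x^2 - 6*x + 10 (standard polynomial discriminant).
Δ = -164

For a quadratic a x^2 + b x + c the discriminant is Δ = b^2 - 4ac = (-6)^2 - 4*(5)*(10) = 36 - (200) = -164.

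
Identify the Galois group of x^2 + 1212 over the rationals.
Gal(K/Q) = Z/2Z (cyclic of order 2)

x^2 + 1212 is irreducible over Q since -1212 is not a rational square. The splitting field Q(sqrt(-1212)) has degree 2 over Q, and its unique nontrivial automorphism is sqrt(-1212) ↦ -sqrt(-1212). Hence Gal(Q(sqrt(-1212))/Q) = Z/2Z.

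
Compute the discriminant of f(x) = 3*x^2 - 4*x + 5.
Δ = -44

For a quadratic a x^2 + b x + c the discriminant is Δ = b^2 - 4ac = (-4)^2 - 4*(3)*(5) = 16 - (60) = -44.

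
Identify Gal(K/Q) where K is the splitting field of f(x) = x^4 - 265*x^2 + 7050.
Gal(K/Q) = V_4 (Klein four-group, Z/2Z × Z/2Z)

f factors as (x^2 - 235)(x^2 - 30), so the splitting field is K = Q(sqrt(235), sqrt(30)). The elements 235, 30, 7050 are all non-squares in Q, so sqrt(235) and sqrt(30) generate independent quadratic extensions. Thus [K:Q] = 4 and Gal(K/Q) is generated by the two order-2 automorphisms sqrt(235) ↦ -sqrt(235) and sqrt(30) ↦ -sqrt(30), giving V_4.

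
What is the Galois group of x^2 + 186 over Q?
Gal(K/Q) = Z/2Z (cyclic of order 2)

x^2 + 186 is irreducible over Q since -186 is not a rational square. The splitting field Q(sqrt(-186)) has degree 2 over Q, and its unique nontrivial automorphism is sqrt(-186) ↦ -sqrt(-186). Hence Gal(Q(sqrt(-186))/Q) = Z/2Z.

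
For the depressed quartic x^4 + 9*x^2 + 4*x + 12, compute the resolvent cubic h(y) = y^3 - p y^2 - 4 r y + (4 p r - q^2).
h(y) = y^3 - 9*y^2 - 48*y + 416

Identify coefficients: p = 9, q = 4, r = 12.
Plug into h(y) = y^3 - p y^2 - 4 r y + (4 p r - q^2):
  h(y) = y^3 - (9) y^2 - 4*(12) y + (4*(9)*(12) - (4)^2)
       = y^3 + (-9) y^2 + (-48) y + (416).
Simplifying: h(y) = y^3 - 9*y^2 - 48*y + 416.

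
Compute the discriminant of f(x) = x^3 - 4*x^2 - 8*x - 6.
Δ = -2892

For x^3 + a x^2 + b x + c the discriminant is Δ = 18 a b c - 4 a^3 c + a^2 b^2 - 4 b^3 - 27 c^2.
Plug a = -4, b = -8, c = -6:
  18*(-4)*(-8)*(-6) - 4*(-4)^3*(-6) + (-4)^2*(-8)^2 - 4*(-8)^3 - 27*(-6)^2
  = -3456 + (-1536) + 1024 + (2048) + (-972)
  = -2892.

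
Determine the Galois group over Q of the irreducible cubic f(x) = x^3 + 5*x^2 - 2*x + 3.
Gal(K/Q) = S_3 (symmetric group of order 6)

Compute the discriminant of x^3 + (5)*x^2 + (-2)*x + (3): Δ = -2151. Since Δ is not a rational square, the Galois group is not contained in A_3; it must be the full S_3 (irreducibility of the cubic rules out anything smaller).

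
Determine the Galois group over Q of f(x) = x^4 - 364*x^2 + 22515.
Gal(K/Q) = V_4 (Klein four-group, Z/2Z × Z/2Z)

f factors as (x^2 - 285)(x^2 - 79), so the splitting field is K = Q(sqrt(285), sqrt(79)). The elements 285, 79, 22515 are all non-squares in Q, so sqrt(285) and sqrt(79) generate independent quadratic extensions. Thus [K:Q] = 4 and Gal(K/Q) is generated by the two order-2 automorphisms sqrt(285) ↦ -sqrt(285) and sqrt(79) ↦ -sqrt(79), giving V_4.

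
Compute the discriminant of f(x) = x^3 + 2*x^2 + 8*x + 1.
Δ = -1563

For x^3 + a x^2 + b x + c the discriminant is Δ = 18 a b c - 4 a^3 c + a^2 b^2 - 4 b^3 - 27 c^2.
Plug a = 2, b = 8, c = 1:
  18*(2)*(8)*(1) - 4*(2)^3*(1) + (2)^2*(8)^2 - 4*(8)^3 - 27*(1)^2
  = 288 + (-32) + 256 + (-2048) + (-27)
  = -1563.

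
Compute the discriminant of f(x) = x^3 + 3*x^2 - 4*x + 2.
Δ = -356

For x^3 + a x^2 + b x + c the discriminant is Δ = 18 a b c - 4 a^3 c + a^2 b^2 - 4 b^3 - 27 c^2.
Plug a = 3, b = -4, c = 2:
  18*(3)*(-4)*(2) - 4*(3)^3*(2) + (3)^2*(-4)^2 - 4*(-4)^3 - 27*(2)^2
  = -432 + (-216) + 144 + (256) + (-108)
  = -356.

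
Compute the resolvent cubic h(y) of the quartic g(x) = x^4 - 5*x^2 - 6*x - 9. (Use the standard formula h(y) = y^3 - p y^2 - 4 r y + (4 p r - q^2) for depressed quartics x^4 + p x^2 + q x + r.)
h(y) = y^3 + 5*y^2 + 36*y + 144

Identify coefficients: p = -5, q = -6, r = -9.
Plug into h(y) = y^3 - p y^2 - 4 r y + (4 p r - q^2):
  h(y) = y^3 - (-5) y^2 - 4*(-9) y + (4*(-5)*(-9) - (-6)^2)
       = y^3 + (5) y^2 + (36) y + (144).
Simplifying: h(y) = y^3 + 5*y^2 + 36*y + 144.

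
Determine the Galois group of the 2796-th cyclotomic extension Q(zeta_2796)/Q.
|Gal(Q(zeta_2796)/Q)| = phi(2796) = 928; group ≅ (Z/2796Z)^* ≅ Z/2Z × Z/2Z × Z/232Z

The n-th cyclotomic polynomial Φ_2796(x) is the minimal polynomial of zeta_2796 over Q and has degree phi(2796) = 928. So Q(zeta_2796) is a degree-928 Galois extension with Galois group (Z/2796Z)^*. By CRT, (Z/2796Z)^* ≅ (Z/4Z)^* × (Z/3Z)^* × (Z/233Z)^*. Each prime-power unit group is (Z/4Z)^* ≅ Z/2Z; (Z/3Z)^* ≅ Z/2Z; (Z/233Z)^* ≅ Z/232Z. Hence Gal(Q(zeta_2796)/Q) ≅ Z/2Z × Z/2Z × Z/232Z.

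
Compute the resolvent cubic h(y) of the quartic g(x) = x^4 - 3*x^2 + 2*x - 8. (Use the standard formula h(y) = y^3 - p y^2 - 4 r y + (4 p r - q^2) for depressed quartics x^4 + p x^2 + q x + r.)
h(y) = y^3 + 3*y^2 + 32*y + 92

Identify coefficients: p = -3, q = 2, r = -8.
Plug into h(y) = y^3 - p y^2 - 4 r y + (4 p r - q^2):
  h(y) = y^3 - (-3) y^2 - 4*(-8) y + (4*(-3)*(-8) - (2)^2)
       = y^3 + (3) y^2 + (32) y + (92).
Simplifying: h(y) = y^3 + 3*y^2 + 32*y + 92.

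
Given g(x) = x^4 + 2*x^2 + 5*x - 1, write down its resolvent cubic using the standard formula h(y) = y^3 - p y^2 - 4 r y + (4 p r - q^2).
h(y) = y^3 - 2*y^2 + 4*y - 33

Identify coefficients: p = 2, q = 5, r = -1.
Plug into h(y) = y^3 - p y^2 - 4 r y + (4 p r - q^2):
  h(y) = y^3 - (2) y^2 - 4*(-1) y + (4*(2)*(-1) - (5)^2)
       = y^3 + (-2) y^2 + (4) y + (-33).
Simplifying: h(y) = y^3 - 2*y^2 + 4*y - 33.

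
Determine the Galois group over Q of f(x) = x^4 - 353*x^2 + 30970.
Gal(K/Q) = V_4 (Klein four-group, Z/2Z × Z/2Z)

f factors as (x^2 - 190)(x^2 - 163), so the splitting field is K = Q(sqrt(190), sqrt(163)). The elements 190, 163, 30970 are all non-squares in Q, so sqrt(190) and sqrt(163) generate independent quadratic extensions. Thus [K:Q] = 4 and Gal(K/Q) is generated by the two order-2 automorphisms sqrt(190) ↦ -sqrt(190) and sqrt(163) ↦ -sqrt(163), giving V_4.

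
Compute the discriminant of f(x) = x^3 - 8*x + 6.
Δ = 1076

For a depressed cubic x^3 + p x + q the discriminant is Δ = -4 p^3 - 27 q^2 = -4*(-8)^3 - 27*(6)^2 = 2048 - 972 = 1076.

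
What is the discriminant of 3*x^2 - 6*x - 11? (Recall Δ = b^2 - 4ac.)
Δ = 168

For a quadratic a x^2 + b x + c the discriminant is Δ = b^2 - 4ac = (-6)^2 - 4*(3)*(-11) = 36 - (-132) = 168.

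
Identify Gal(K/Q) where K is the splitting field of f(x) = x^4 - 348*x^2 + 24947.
Gal(K/Q) = V_4 (Klein four-group, Z/2Z × Z/2Z)

f factors as (x^2 - 247)(x^2 - 101), so the splitting field is K = Q(sqrt(247), sqrt(101)). The elements 247, 101, 24947 are all non-squares in Q, so sqrt(247) and sqrt(101) generate independent quadratic extensions. Thus [K:Q] = 4 and Gal(K/Q) is generated by the two order-2 automorphisms sqrt(247) ↦ -sqrt(247) and sqrt(101) ↦ -sqrt(101), giving V_4.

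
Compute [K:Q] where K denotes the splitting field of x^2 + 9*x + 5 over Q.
[K:Q] = 2

The discriminant of x^2 + (9)*x + (5) is b^2 - 4c = 81 - (20) = 61. Since 61 is not a perfect square in Q, the polynomial is irreducible over Q. Its two roots generate a degree-2 extension, so [K:Q] = 2.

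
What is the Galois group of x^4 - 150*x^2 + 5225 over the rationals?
Gal(K/Q) = V_4 (Klein four-group, Z/2Z × Z/2Z)

f factors as (x^2 - 95)(x^2 - 55), so the splitting field is K = Q(sqrt(95), sqrt(55)). The elements 95, 55, 5225 are all non-squares in Q, so sqrt(95) and sqrt(55) generate independent quadratic extensions. Thus [K:Q] = 4 and Gal(K/Q) is generated by the two order-2 automorphisms sqrt(95) ↦ -sqrt(95) and sqrt(55) ↦ -sqrt(55), giving V_4.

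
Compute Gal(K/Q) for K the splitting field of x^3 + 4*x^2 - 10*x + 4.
Gal(K/Q) = S_3 (symmetric group of order 6)

Compute the discriminant of x^3 + (4)*x^2 + (-10)*x + (4): Δ = 1264. Since Δ is not a rational square, the Galois group is not contained in A_3; it must be the full S_3 (irreducibility of the cubic rules out anything smaller).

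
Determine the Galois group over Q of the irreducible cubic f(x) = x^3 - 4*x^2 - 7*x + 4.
Gal(K/Q) = S_3 (symmetric group of order 6)

Compute the discriminant of x^3 + (-4)*x^2 + (-7)*x + (4): Δ = 4764. Since Δ is not a rational square, the Galois group is not contained in A_3; it must be the full S_3 (irreducibility of the cubic rules out anything smaller).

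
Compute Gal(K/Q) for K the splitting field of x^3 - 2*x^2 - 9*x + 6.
Gal(K/Q) = S_3 (symmetric group of order 6)

Compute the discriminant of x^3 + (-2)*x^2 + (-9)*x + (6): Δ = 4404. Since Δ is not a rational square, the Galois group is not contained in A_3; it must be the full S_3 (irreducibility of the cubic rules out anything smaller).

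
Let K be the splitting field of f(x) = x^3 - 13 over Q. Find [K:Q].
[K:Q] = 6

x^3 - 13 has one real root r = 13^(1/3) and two complex roots r*zeta_3, r*zeta_3^2 where zeta_3 = e^(2*pi*i/3). The splitting field is Q(r, zeta_3). [Q(r):Q] = 3 and [Q(zeta_3):Q] = 2 with gcd = 1, so [Q(r, zeta_3):Q] = 3 * 2 = 6.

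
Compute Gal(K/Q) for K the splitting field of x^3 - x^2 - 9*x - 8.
Gal(K/Q) = S_3 (symmetric group of order 6)

Compute the discriminant of x^3 + (-1)*x^2 + (-9)*x + (-8): Δ = -59. Since Δ is not a rational square, the Galois group is not contained in A_3; it must be the full S_3 (irreducibility of the cubic rules out anything smaller).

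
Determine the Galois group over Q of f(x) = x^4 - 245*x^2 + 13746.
Gal(K/Q) = V_4 (Klein four-group, Z/2Z × Z/2Z)

f factors as (x^2 - 87)(x^2 - 158), so the splitting field is K = Q(sqrt(87), sqrt(158)). The elements 87, 158, 13746 are all non-squares in Q, so sqrt(87) and sqrt(158) generate independent quadratic extensions. Thus [K:Q] = 4 and Gal(K/Q) is generated by the two order-2 automorphisms sqrt(87) ↦ -sqrt(87) and sqrt(158) ↦ -sqrt(158), giving V_4.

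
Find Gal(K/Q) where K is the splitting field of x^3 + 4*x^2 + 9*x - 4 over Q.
Gal(K/Q) = S_3 (symmetric group of order 6)

Compute the discriminant of x^3 + (4)*x^2 + (9)*x + (-4): Δ = -3620. Since Δ is not a rational square, the Galois group is not contained in A_3; it must be the full S_3 (irreducibility of the cubic rules out anything smaller).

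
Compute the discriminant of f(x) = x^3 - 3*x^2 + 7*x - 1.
Δ = -688

For x^3 + a x^2 + b x + c the discriminant is Δ = 18 a b c - 4 a^3 c + a^2 b^2 - 4 b^3 - 27 c^2.
Plug a = -3, b = 7, c = -1:
  18*(-3)*(7)*(-1) - 4*(-3)^3*(-1) + (-3)^2*(7)^2 - 4*(7)^3 - 27*(-1)^2
  = 378 + (-108) + 441 + (-1372) + (-27)
  = -688.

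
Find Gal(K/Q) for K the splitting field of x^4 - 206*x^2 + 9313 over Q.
Gal(K/Q) = V_4 (Klein four-group, Z/2Z × Z/2Z)

f factors as (x^2 - 139)(x^2 - 67), so the splitting field is K = Q(sqrt(139), sqrt(67)). The elements 139, 67, 9313 are all non-squares in Q, so sqrt(139) and sqrt(67) generate independent quadratic extensions. Thus [K:Q] = 4 and Gal(K/Q) is generated by the two order-2 automorphisms sqrt(139) ↦ -sqrt(139) and sqrt(67) ↦ -sqrt(67), giving V_4.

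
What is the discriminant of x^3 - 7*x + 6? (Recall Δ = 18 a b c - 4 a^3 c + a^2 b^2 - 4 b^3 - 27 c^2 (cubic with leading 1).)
Δ = 400

For x^3 + a x^2 + b x + c the discriminant is Δ = 18 a b c - 4 a^3 c + a^2 b^2 - 4 b^3 - 27 c^2.
Plug a = 0, b = -7, c = 6:
  18*(0)*(-7)*(6) - 4*(0)^3*(6) + (0)^2*(-7)^2 - 4*(-7)^3 - 27*(6)^2
  = 0 + (0) + 0 + (1372) + (-972)
  = 400.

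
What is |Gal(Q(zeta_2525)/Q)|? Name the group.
|Gal(Q(zeta_2525)/Q)| = phi(2525) = 2000; group ≅ (Z/2525Z)^* ≅ Z/20Z × Z/100Z

The n-th cyclotomic polynomial Φ_2525(x) is the minimal polynomial of zeta_2525 over Q and has degree phi(2525) = 2000. So Q(zeta_2525) is a degree-2000 Galois extension with Galois group (Z/2525Z)^*. By CRT, (Z/2525Z)^* ≅ (Z/25Z)^* × (Z/101Z)^*. Each prime-power unit group is (Z/25Z)^* ≅ Z/20Z; (Z/101Z)^* ≅ Z/100Z. Hence Gal(Q(zeta_2525)/Q) ≅ Z/20Z × Z/100Z.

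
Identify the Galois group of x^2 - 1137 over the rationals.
Gal(K/Q) = Z/2Z (cyclic of order 2)

x^2 - 1137 is irreducible over Q since 1137 is not a rational square. The splitting field Q(sqrt(1137)) has degree 2 over Q, and its unique nontrivial automorphism is sqrt(1137) ↦ -sqrt(1137). Hence Gal(Q(sqrt(1137))/Q) = Z/2Z.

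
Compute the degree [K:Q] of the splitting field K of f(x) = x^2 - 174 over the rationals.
[K:Q] = 2

The polynomial x^2 - 174 is irreducible over Q since 174 is not a perfect square. Its splitting field is Q(sqrt(174)), which has degree 2 over Q.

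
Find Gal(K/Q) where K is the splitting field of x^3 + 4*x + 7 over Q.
Gal(K/Q) = S_3 (symmetric group of order 6)

Compute the discriminant of x^3 + (0)*x^2 + (4)*x + (7): Δ = -1579. Since Δ is not a rational square, the Galois group is not contained in A_3; it must be the full S_3 (irreducibility of the cubic rules out anything smaller).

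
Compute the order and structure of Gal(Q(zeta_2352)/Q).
|Gal(Q(zeta_2352)/Q)| = phi(2352) = 672; group ≅ (Z/2352Z)^* ≅ Z/2Z × Z/2Z × Z/4Z × Z/42Z

The n-th cyclotomic polynomial Φ_2352(x) is the minimal polynomial of zeta_2352 over Q and has degree phi(2352) = 672. So Q(zeta_2352) is a degree-672 Galois extension with Galois group (Z/2352Z)^*. By CRT, (Z/2352Z)^* ≅ (Z/16Z)^* × (Z/3Z)^* × (Z/49Z)^*. Each prime-power unit group is (Z/16Z)^* ≅ Z/2Z × Z/4Z; (Z/3Z)^* ≅ Z/2Z; (Z/49Z)^* ≅ Z/42Z. Hence Gal(Q(zeta_2352)/Q) ≅ Z/2Z × Z/2Z × Z/4Z × Z/42Z.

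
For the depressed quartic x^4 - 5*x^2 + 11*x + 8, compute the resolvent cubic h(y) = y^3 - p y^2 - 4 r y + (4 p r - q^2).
h(y) = y^3 + 5*y^2 - 32*y - 281

Identify coefficients: p = -5, q = 11, r = 8.
Plug into h(y) = y^3 - p y^2 - 4 r y + (4 p r - q^2):
  h(y) = y^3 - (-5) y^2 - 4*(8) y + (4*(-5)*(8) - (11)^2)
       = y^3 + (5) y^2 + (-32) y + (-281).
Simplifying: h(y) = y^3 + 5*y^2 - 32*y - 281.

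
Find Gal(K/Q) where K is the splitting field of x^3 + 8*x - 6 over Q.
Gal(K/Q) = S_3 (symmetric group of order 6)

Compute the discriminant of x^3 + (0)*x^2 + (8)*x + (-6): Δ = -3020. Since Δ is not a rational square, the Galois group is not contained in A_3; it must be the full S_3 (irreducibility of the cubic rules out anything smaller).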